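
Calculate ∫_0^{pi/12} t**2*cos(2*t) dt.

-1/8 + pi**2/576 + sqrt(3)*pi/48

Integrate by parts twice (u = t^2, dv = cos(2*t) dt).
An antiderivative is F(t) = t**2*sin(2*t)/2 + t*cos(2*t)/2 - sin(2*t)/4.
Then F(pi/12) - F(0) = (-1/8 + pi**2/576 + sqrt(3)*pi/48) - (0) = -1/8 + pi**2/576 + sqrt(3)*pi/48.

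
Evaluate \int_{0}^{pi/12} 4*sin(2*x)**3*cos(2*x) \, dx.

Let u = sin(2*x), so du = 2*cos(2*x) dx. When x = 0, u = 0; when x = pi/12, u = 1/2.
The integral becomes 2·∫ u**3 du from 0 to 1/2, with antiderivative u**4/2.
Back in x: F(x) = sin(2*x)**4/2.
Then F(pi/12) - F(0) = (1/32) - (0) = 1/32.

1/32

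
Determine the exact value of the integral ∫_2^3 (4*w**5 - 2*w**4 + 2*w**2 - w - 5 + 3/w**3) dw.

43717/120

By the power rule, an antiderivative is F(w) = 2*w**6/3 - 2*w**5/5 + 2*w**3/3 - w**2/2 - 5*w - 3/(2*w**2).
Then F(3) - F(2) = (5807/15) - (913/40) = 43717/120.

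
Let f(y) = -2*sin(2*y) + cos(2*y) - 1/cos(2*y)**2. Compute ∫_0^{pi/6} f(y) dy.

An antiderivative is F(y) = sin(2*y)/2 + cos(2*y) - tan(2*y)/2.
Then F(pi/6) - F(0) = (1/2 - sqrt(3)/4) - (1) = -1/2 - sqrt(3)/4.

-1/2 - sqrt(3)/4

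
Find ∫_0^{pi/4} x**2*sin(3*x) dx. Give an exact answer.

-2/27 - sqrt(2)/27 + sqrt(2)*pi/36 + sqrt(2)*pi**2/96

Integrate by parts twice (u = x^2, dv = sin(3*x) dx).
An antiderivative is F(x) = -x**2*cos(3*x)/3 + 2*x*sin(3*x)/9 + 2*cos(3*x)/27.
Then F(pi/4) - F(0) = (sqrt(2)*(-32 + 24*pi + 9*pi**2)/864) - (2/27) = -2/27 - sqrt(2)/27 + sqrt(2)*pi/36 + sqrt(2)*pi**2/96.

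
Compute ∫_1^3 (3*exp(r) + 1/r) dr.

An antiderivative is F(r) = 3*exp(r) + log(r).
Then F(3) - F(1) = (log(3) + 3*exp(3)) - (3*exp(1)) = -3*exp(1) + log(3) + 3*exp(3).

-3*exp(1) + log(3) + 3*exp(3)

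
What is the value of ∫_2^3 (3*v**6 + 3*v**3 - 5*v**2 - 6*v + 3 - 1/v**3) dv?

By the power rule, an antiderivative is F(v) = 3*v**7/7 + 3*v**4/4 - 5*v**3/3 - 3*v**2 + 3*v + 1/(2*v**2).
Then F(3) - F(2) = (235643/252) - (8005/168) = 447271/504.

447271/504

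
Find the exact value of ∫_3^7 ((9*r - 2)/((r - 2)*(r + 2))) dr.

-log(5) + 10*log(3)

Factor the denominator: r**2 - 4 = (r + 2)(r - 2).
Partial fractions: (9*r - 2)/((r - 2)*(r + 2)) = 5/(r + 2) + 4/(r - 2).
An antiderivative is F(r) = 4*log(r - 2) + 5*log(r + 2).
Then F(7) - F(3) = (4*log(5) + 10*log(3)) - (5*log(5)) = -log(5) + 10*log(3).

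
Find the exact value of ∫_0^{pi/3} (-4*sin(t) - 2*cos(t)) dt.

-2 - sqrt(3)

An antiderivative is F(t) = -2*sin(t) + 4*cos(t).
Then F(pi/3) - F(0) = (2 - sqrt(3)) - (4) = -2 - sqrt(3).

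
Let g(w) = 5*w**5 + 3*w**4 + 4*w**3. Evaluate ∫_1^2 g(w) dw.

861/10

By the power rule, an antiderivative is F(w) = 5*w**6/6 + 3*w**5/5 + w**4.
Then F(2) - F(1) = (1328/15) - (73/30) = 861/10.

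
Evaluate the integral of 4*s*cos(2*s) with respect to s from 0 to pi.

0

Integrate by parts once (u = s, dv = 4*cos(2*s) ds).
An antiderivative is F(s) = 2*s*sin(2*s) + cos(2*s).
Then F(pi) - F(0) = (1) - (1) = 0.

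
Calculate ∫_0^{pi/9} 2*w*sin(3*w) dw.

Integrate by parts once (u = w, dv = 2*sin(3*w) dw).
An antiderivative is F(w) = -2*w*cos(3*w)/3 + 2*sin(3*w)/9.
Then F(pi/9) - F(0) = (-pi/27 + sqrt(3)/9) - (0) = -pi/27 + sqrt(3)/9.

-pi/27 + sqrt(3)/9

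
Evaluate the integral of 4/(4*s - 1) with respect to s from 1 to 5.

An antiderivative is F(s) = log(4*s - 1).
Then F(5) - F(1) = (log(19)) - (log(3)) = log(19/3).

log(19/3)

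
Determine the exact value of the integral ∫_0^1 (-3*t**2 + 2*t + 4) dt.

4

By the power rule, an antiderivative is F(t) = -t**3 + t**2 + 4*t.
Then F(1) - F(0) = (4) - (0) = 4.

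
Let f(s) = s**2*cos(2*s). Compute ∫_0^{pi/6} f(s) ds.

-sqrt(3)/8 + sqrt(3)*pi**2/144 + pi/24

Integrate by parts twice (u = s^2, dv = cos(2*s) ds).
An antiderivative is F(s) = s**2*sin(2*s)/2 + s*cos(2*s)/2 - sin(2*s)/4.
Then F(pi/6) - F(0) = (-sqrt(3)/8 + sqrt(3)*pi**2/144 + pi/24) - (0) = -sqrt(3)/8 + sqrt(3)*pi**2/144 + pi/24.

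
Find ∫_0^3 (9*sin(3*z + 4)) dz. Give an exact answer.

-3*cos(13) + 3*cos(4)

Let u = 3*z + 4, so du = 3 dz. When z = 0, u = 4; when z = 3, u = 13.
The integral becomes 3·∫ sin(u) du from 4 to 13, with antiderivative -3*cos(u).
Back in z: F(z) = -3*cos(3*z + 4).
Then F(3) - F(0) = (-3*cos(13)) - (-3*cos(4)) = -3*cos(13) + 3*cos(4).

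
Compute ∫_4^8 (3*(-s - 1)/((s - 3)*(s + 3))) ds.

-2*log(5) - log(11) + log(7)

Factor the denominator: s**2 - 9 = (s + 3)(s - 3).
Partial fractions: 3*(-s - 1)/((s - 3)*(s + 3)) = -1/(s + 3) - 2/(s - 3).
An antiderivative is F(s) = -2*log(s - 3) - log(s + 3).
Then F(8) - F(4) = (-2*log(5) - log(11)) - (-log(7)) = -2*log(5) - log(11) + log(7).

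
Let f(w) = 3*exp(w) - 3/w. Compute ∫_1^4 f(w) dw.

-3*exp(1) - 3*log(4) + 3*exp(4)

An antiderivative is F(w) = 3*exp(w) - 3*log(w).
Then F(4) - F(1) = (-3*log(4) + 3*exp(4)) - (3*exp(1)) = -3*exp(1) - 3*log(4) + 3*exp(4).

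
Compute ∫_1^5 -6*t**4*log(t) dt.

Integrate by parts once (u = ln t, dv = -6*t**4 dt).
An antiderivative is F(t) = -6*t**5*(5*log(t) - 1)/25.
Then F(5) - F(1) = (750 - 3750*log(5)) - (6/25) = 18744/25 - 3750*log(5).

18744/25 - 3750*log(5)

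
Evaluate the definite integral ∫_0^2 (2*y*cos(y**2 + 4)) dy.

-sin(4) + sin(8)

Let u = y**2 + 4, so du = 2*y dy. When y = 0, u = 4; when y = 2, u = 8.
The integral becomes ∫ cos(u) du from 4 to 8, with antiderivative sin(u).
Back in y: F(y) = sin(y**2 + 4).
Then F(2) - F(0) = (sin(8)) - (sin(4)) = -sin(4) + sin(8).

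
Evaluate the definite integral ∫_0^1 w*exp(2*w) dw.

Integrate by parts once (u = w, dv = exp(2*w) dw).
An antiderivative is F(w) = (2*w - 1)*exp(2*w)/4.
Then F(1) - F(0) = (exp(2)/4) - (-1/4) = 1/4 + exp(2)/4.

1/4 + exp(2)/4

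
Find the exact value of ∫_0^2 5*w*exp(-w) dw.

5 - 15*exp(-2)

Integrate by parts once (u = w, dv = 5*exp(-w) dw).
An antiderivative is F(w) = (-5*w - 5)*exp(-w).
Then F(2) - F(0) = (-15*exp(-2)) - (-5) = 5 - 15*exp(-2).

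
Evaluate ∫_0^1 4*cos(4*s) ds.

Let u = 4*s, so du = 4 ds. When s = 0, u = 0; when s = 1, u = 4.
The integral becomes ∫ cos(u) du from 0 to 4, with antiderivative sin(u).
Back in s: F(s) = sin(4*s).
Then F(1) - F(0) = (sin(4)) - (0) = sin(4).

sin(4)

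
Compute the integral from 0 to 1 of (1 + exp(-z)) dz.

An antiderivative is F(z) = z - exp(-z).
Then F(1) - F(0) = (1 - exp(-1)) - (-1) = 2 - exp(-1).

2 - exp(-1)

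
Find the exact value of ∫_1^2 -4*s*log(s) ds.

3 - 8*log(2)

Integrate by parts once (u = ln s, dv = -4*s ds).
An antiderivative is F(s) = -s**2*(2*log(s) - 1).
Then F(2) - F(1) = (4 - 8*log(2)) - (1) = 3 - 8*log(2).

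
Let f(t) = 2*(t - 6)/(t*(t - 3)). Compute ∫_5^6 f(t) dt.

-4*log(5) + 2*log(3) + 6*log(2)

Factor the denominator: t**2 - 3*t = t(t - 3).
Partial fractions: 2*(t - 6)/(t*(t - 3)) = 4/t - 2/(t - 3).
An antiderivative is F(t) = 4*log(t) - 2*log(t - 3).
Then F(6) - F(5) = (2*log(3) + 4*log(2)) - (-2*log(2) + 4*log(5)) = -4*log(5) + 2*log(3) + 6*log(2).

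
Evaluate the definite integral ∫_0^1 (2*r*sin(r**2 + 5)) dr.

-cos(6) + cos(5)

Let u = r**2 + 5, so du = 2*r dr. When r = 0, u = 5; when r = 1, u = 6.
The integral becomes ∫ sin(u) du from 5 to 6, with antiderivative -cos(u).
Back in r: F(r) = -cos(r**2 + 5).
Then F(1) - F(0) = (-cos(6)) - (-cos(5)) = -cos(6) + cos(5).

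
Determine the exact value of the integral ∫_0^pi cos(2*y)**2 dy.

Use the identity cos^2(2*y) = (1 + cos(4*y))/2.
An antiderivative is F(y) = y/2 + sin(4*y)/8.
Then F(pi) - F(0) = (pi/2) - (0) = pi/2.

pi/2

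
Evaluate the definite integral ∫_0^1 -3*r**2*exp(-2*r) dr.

-3/4 + 15*exp(-2)/4

Integrate by parts twice (u = r^2, dv = -3*exp(-2*r) dr).
An antiderivative is F(r) = (6*r**2 + 6*r + 3)*exp(-2*r)/4.
Then F(1) - F(0) = (15*exp(-2)/4) - (3/4) = -3/4 + 15*exp(-2)/4.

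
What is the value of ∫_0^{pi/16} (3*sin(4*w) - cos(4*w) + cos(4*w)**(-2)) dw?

An antiderivative is F(w) = -sin(4*w)/4 - 3*cos(4*w)/4 + tan(4*w)/4.
Then F(pi/16) - F(0) = (1/4 - sqrt(2)/2) - (-3/4) = 1 - sqrt(2)/2.

1 - sqrt(2)/2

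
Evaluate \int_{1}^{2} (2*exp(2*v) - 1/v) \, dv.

-exp(2) - log(2) + exp(4)

An antiderivative is F(v) = exp(2*v) - log(v).
Then F(2) - F(1) = (-log(2) + exp(4)) - (exp(2)) = -exp(2) - log(2) + exp(4).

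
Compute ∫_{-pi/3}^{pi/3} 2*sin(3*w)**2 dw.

Use the identity sin^2(3*w) = (1 - cos(6*w))/2.
An antiderivative is F(w) = w - sin(6*w)/6.
Then F(pi/3) - F(-pi/3) = (pi/3) - (-pi/3) = 2*pi/3.

2*pi/3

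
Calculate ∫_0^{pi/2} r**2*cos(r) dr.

Integrate by parts twice (u = r^2, dv = cos(r) dr).
An antiderivative is F(r) = r**2*sin(r) + 2*r*cos(r) - 2*sin(r).
Then F(pi/2) - F(0) = (-2 + pi**2/4) - (0) = -2 + pi**2/4.

-2 + pi**2/4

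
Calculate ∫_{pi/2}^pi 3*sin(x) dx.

An antiderivative is F(x) = -3*cos(x).
Then F(pi) - F(pi/2) = (3) - (0) = 3.

3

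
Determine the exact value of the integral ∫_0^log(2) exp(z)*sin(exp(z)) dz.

-cos(2) + cos(1)

Let u = exp(z), so du = exp(z) dz. When z = 0, u = 1; when z = log(2), u = 2.
The integral becomes ∫ sin(u) du from 1 to 2, with antiderivative -cos(u).
Back in z: F(z) = -cos(exp(z)).
Then F(log(2)) - F(0) = (-cos(2)) - (-cos(1)) = -cos(2) + cos(1).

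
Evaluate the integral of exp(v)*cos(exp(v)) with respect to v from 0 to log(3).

Let u = exp(v), so du = exp(v) dv. When v = 0, u = 1; when v = log(3), u = 3.
The integral becomes ∫ cos(u) du from 1 to 3, with antiderivative sin(u).
Back in v: F(v) = sin(exp(v)).
Then F(log(3)) - F(0) = (sin(3)) - (sin(1)) = -sin(1) + sin(3).

-sin(1) + sin(3)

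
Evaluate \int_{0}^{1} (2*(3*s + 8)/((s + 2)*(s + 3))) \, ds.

Factor the denominator: s**2 + 5*s + 6 = (s + 3)(s + 2).
Partial fractions: 2*(3*s + 8)/((s + 2)*(s + 3)) = 2/(s + 3) + 4/(s + 2).
An antiderivative is F(s) = 4*log(s + 2) + 2*log(s + 3).
Then F(1) - F(0) = (4*log(2) + 4*log(3)) - (2*log(3) + 4*log(2)) = log(9).

log(9)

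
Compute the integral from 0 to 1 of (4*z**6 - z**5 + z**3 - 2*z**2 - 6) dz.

By the power rule, an antiderivative is F(z) = 4*z**7/7 - z**6/6 + z**4/4 - 2*z**3/3 - 6*z.
Then F(1) - F(0) = (-505/84) - (0) = -505/84.

-505/84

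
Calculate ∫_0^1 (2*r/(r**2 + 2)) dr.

log(3/2)

Let u = r**2 + 2, so du = 2*r dr. When r = 0, u = 2; when r = 1, u = 3.
The integral becomes ∫ 1/u du from 2 to 3, with antiderivative log(u).
Back in r: F(r) = log(r**2 + 2).
Then F(1) - F(0) = (log(3)) - (log(2)) = log(3/2).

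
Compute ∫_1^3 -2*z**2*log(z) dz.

Integrate by parts once (u = ln z, dv = -2*z**2 dz).
An antiderivative is F(z) = -2*z**3*(3*log(z) - 1)/9.
Then F(3) - F(1) = (6 - 18*log(3)) - (2/9) = 52/9 - 18*log(3).

52/9 - 18*log(3)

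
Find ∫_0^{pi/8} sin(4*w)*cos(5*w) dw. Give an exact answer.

Use the identity sin(4*w)cos(5*w) = [sin(9*w) + sin(-w)]/2.
An antiderivative is F(w) = cos(w)/2 - cos(9*w)/18.
Then F(pi/8) - F(0) = (5*sqrt(sqrt(2) + 2)/18) - (4/9) = -4/9 + 5*sqrt(sqrt(2) + 2)/18.

-4/9 + 5*sqrt(sqrt(2) + 2)/18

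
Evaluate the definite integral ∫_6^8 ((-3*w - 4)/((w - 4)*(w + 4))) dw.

log(5/24)

Factor the denominator: w**2 - 16 = (w + 4)(w - 4).
Partial fractions: (-3*w - 4)/((w - 4)*(w + 4)) = -1/(w + 4) - 2/(w - 4).
An antiderivative is F(w) = -2*log(w - 4) - log(w + 4).
Then F(8) - F(6) = (-6*log(2) - log(3)) - (-log(40)) = log(5/24).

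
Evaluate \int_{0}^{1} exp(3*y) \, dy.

An antiderivative is F(y) = exp(3*y)/3.
Then F(1) - F(0) = (exp(3)/3) - (1/3) = -1/3 + exp(3)/3.

-1/3 + exp(3)/3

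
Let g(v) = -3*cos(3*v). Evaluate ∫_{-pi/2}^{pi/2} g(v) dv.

An antiderivative is F(v) = -sin(3*v).
Then F(pi/2) - F(-pi/2) = (1) - (-1) = 2.

2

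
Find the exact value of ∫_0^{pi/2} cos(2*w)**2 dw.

pi/4

Use the identity cos^2(2*w) = (1 + cos(4*w))/2.
An antiderivative is F(w) = w/2 + sin(4*w)/8.
Then F(pi/2) - F(0) = (pi/4) - (0) = pi/4.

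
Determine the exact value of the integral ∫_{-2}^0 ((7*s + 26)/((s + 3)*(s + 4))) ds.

2*log(2) + 5*log(3)

Factor the denominator: s**2 + 7*s + 12 = (s + 4)(s + 3).
Partial fractions: (7*s + 26)/((s + 3)*(s + 4)) = 2/(s + 4) + 5/(s + 3).
An antiderivative is F(s) = 5*log(s + 3) + 2*log(s + 4).
Then F(0) - F(-2) = (4*log(2) + 5*log(3)) - (log(4)) = 2*log(2) + 5*log(3).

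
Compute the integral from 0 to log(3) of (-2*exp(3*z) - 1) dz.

-52/3 - log(3)

An antiderivative is F(z) = -2*exp(3*z)/3 - z.
Then F(log(3)) - F(0) = (-18 - log(3)) - (-2/3) = -52/3 - log(3).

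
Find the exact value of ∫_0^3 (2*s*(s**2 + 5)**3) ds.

Let u = s**2 + 5, so du = 2*s ds. When s = 0, u = 5; when s = 3, u = 14.
The integral becomes ∫ u**3 du from 5 to 14, with antiderivative u**4/4.
Back in s: F(s) = (s**2 + 5)**4/4.
Then F(3) - F(0) = (9604) - (625/4) = 37791/4.

37791/4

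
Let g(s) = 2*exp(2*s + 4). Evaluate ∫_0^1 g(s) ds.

Let u = 2*s + 4, so du = 2 ds. When s = 0, u = 4; when s = 1, u = 6.
The integral becomes ∫ exp(u) du from 4 to 6, with antiderivative exp(u).
Back in s: F(s) = exp(2*s + 4).
Then F(1) - F(0) = (exp(6)) - (exp(4)) = -exp(4) + exp(6).

-exp(4) + exp(6)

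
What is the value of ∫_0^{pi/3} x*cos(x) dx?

-1/2 + sqrt(3)*pi/6

Integrate by parts once (u = x, dv = cos(x) dx).
An antiderivative is F(x) = x*sin(x) + cos(x).
Then F(pi/3) - F(0) = (1/2 + sqrt(3)*pi/6) - (1) = -1/2 + sqrt(3)*pi/6.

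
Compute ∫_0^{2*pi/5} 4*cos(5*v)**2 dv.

Use the identity cos^2(5*v) = (1 + cos(10*v))/2.
An antiderivative is F(v) = 2*v + sin(10*v)/5.
Then F(2*pi/5) - F(0) = (4*pi/5) - (0) = 4*pi/5.

4*pi/5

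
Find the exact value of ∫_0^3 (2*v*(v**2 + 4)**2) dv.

Let u = v**2 + 4, so du = 2*v dv. When v = 0, u = 4; when v = 3, u = 13.
The integral becomes ∫ u**2 du from 4 to 13, with antiderivative u**3/3.
Back in v: F(v) = (v**2 + 4)**3/3.
Then F(3) - F(0) = (2197/3) - (64/3) = 711.

711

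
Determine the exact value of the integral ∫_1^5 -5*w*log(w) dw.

Integrate by parts once (u = ln w, dv = -5*w dw).
An antiderivative is F(w) = -5*w**2*(2*log(w) - 1)/4.
Then F(5) - F(1) = (125/4 - 125*log(5)/2) - (5/4) = 30 - 125*log(5)/2.

30 - 125*log(5)/2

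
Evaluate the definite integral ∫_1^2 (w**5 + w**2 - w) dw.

By the power rule, an antiderivative is F(w) = w**6/6 + w**3/3 - w**2/2.
Then F(2) - F(1) = (34/3) - (0) = 34/3.

34/3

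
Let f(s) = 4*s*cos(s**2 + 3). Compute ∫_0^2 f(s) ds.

-2*sin(3) + 2*sin(7)

Let u = s**2 + 3, so du = 2*s ds. When s = 0, u = 3; when s = 2, u = 7.
The integral becomes 2·∫ cos(u) du from 3 to 7, with antiderivative 2*sin(u).
Back in s: F(s) = 2*sin(s**2 + 3).
Then F(2) - F(0) = (2*sin(7)) - (2*sin(3)) = -2*sin(3) + 2*sin(7).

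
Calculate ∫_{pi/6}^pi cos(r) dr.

An antiderivative is F(r) = sin(r).
Then F(pi) - F(pi/6) = (0) - (1/2) = -1/2.

-1/2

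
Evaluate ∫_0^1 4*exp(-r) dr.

4 - 4*exp(-1)

An antiderivative is F(r) = -4*exp(-r).
Then F(1) - F(0) = (-4*exp(-1)) - (-4) = 4 - 4*exp(-1).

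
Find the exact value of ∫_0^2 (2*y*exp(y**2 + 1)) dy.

Let u = y**2 + 1, so du = 2*y dy. When y = 0, u = 1; when y = 2, u = 5.
The integral becomes ∫ exp(u) du from 1 to 5, with antiderivative exp(u).
Back in y: F(y) = exp(y**2 + 1).
Then F(2) - F(0) = (exp(5)) - (exp(1)) = -exp(1) + exp(5).

-exp(1) + exp(5)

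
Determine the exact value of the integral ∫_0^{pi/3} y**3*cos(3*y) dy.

4/27 - pi**2/27

Integrate by parts 3 times (u = y^3, dv = cos(3*y) dy).
An antiderivative is F(y) = y**3*sin(3*y)/3 + y**2*cos(3*y)/3 - 2*y*sin(3*y)/9 - 2*cos(3*y)/27.
Then F(pi/3) - F(0) = (2/27 - pi**2/27) - (-2/27) = 4/27 - pi**2/27.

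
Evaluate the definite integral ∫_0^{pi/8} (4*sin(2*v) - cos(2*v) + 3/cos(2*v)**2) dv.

An antiderivative is F(v) = -sin(2*v)/2 - 2*cos(2*v) + 3*tan(2*v)/2.
Then F(pi/8) - F(0) = (3/2 - 5*sqrt(2)/4) - (-2) = 7/2 - 5*sqrt(2)/4.

7/2 - 5*sqrt(2)/4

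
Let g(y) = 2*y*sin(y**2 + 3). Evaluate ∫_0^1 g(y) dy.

Let u = y**2 + 3, so du = 2*y dy. When y = 0, u = 3; when y = 1, u = 4.
The integral becomes ∫ sin(u) du from 3 to 4, with antiderivative -cos(u).
Back in y: F(y) = -cos(y**2 + 3).
Then F(1) - F(0) = (-cos(4)) - (-cos(3)) = cos(3) - cos(4).

cos(3) - cos(4)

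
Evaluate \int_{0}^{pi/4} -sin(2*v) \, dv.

-1/2

An antiderivative is F(v) = cos(2*v)/2.
Then F(pi/4) - F(0) = (0) - (1/2) = -1/2.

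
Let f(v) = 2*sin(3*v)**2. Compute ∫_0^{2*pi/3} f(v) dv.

2*pi/3

Use the identity sin^2(3*v) = (1 - cos(6*v))/2.
An antiderivative is F(v) = v - sin(6*v)/6.
Then F(2*pi/3) - F(0) = (2*pi/3) - (0) = 2*pi/3.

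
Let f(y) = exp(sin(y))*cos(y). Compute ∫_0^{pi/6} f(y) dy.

Let u = sin(y), so du = cos(y) dy. When y = 0, u = 0; when y = pi/6, u = 1/2.
The integral becomes ∫ exp(u) du from 0 to 1/2, with antiderivative exp(u).
Back in y: F(y) = exp(sin(y)).
Then F(pi/6) - F(0) = (exp(1/2)) - (1) = -1 + exp(1/2).

-1 + exp(1/2)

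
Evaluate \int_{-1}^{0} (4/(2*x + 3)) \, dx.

log(9)

An antiderivative is F(x) = 2*log(2*x + 3).
Then F(0) - F(-1) = (log(9)) - (0) = log(9).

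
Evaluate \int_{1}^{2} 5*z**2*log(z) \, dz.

Integrate by parts once (u = ln z, dv = 5*z**2 dz).
An antiderivative is F(z) = 5*z**3*(3*log(z) - 1)/9.
Then F(2) - F(1) = (-40/9 + 40*log(2)/3) - (-5/9) = -35/9 + 40*log(2)/3.

-35/9 + 40*log(2)/3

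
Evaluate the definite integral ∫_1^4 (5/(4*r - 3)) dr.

An antiderivative is F(r) = 5*log(4*r - 3)/4.
Then F(4) - F(1) = (5*log(13)/4) - (0) = 5*log(13)/4.

5*log(13)/4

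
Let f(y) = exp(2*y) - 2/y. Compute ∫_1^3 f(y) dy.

An antiderivative is F(y) = exp(2*y)/2 - 2*log(y).
Then F(3) - F(1) = (-log(9) + exp(6)/2) - (exp(2)/2) = -exp(2)/2 - log(9) + exp(6)/2.

-exp(2)/2 - log(9) + exp(6)/2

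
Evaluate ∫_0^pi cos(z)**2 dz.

Use the identity cos^2(z) = (1 + cos(2*z))/2.
An antiderivative is F(z) = z/2 + sin(2*z)/4.
Then F(pi) - F(0) = (pi/2) - (0) = pi/2.

pi/2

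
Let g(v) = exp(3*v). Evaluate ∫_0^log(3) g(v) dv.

Let u = exp(v), so du = exp(v) dv. When v = 0, u = 1; when v = log(3), u = 3.
The integral becomes ∫ u**2 du from 1 to 3, with antiderivative u**3/3.
Back in v: F(v) = exp(3*v)/3.
Then F(log(3)) - F(0) = (9) - (1/3) = 26/3.

26/3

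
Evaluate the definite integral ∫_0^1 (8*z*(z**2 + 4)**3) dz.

Let u = z**2 + 4, so du = 2*z dz. When z = 0, u = 4; when z = 1, u = 5.
The integral becomes 4·∫ u**3 du from 4 to 5, with antiderivative u**4.
Back in z: F(z) = (z**2 + 4)**4.
Then F(1) - F(0) = (625) - (256) = 369.

369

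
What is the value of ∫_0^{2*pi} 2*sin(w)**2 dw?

2*pi

Use the identity sin^2(w) = (1 - cos(2*w))/2.
An antiderivative is F(w) = w - sin(2*w)/2.
Then F(2*pi) - F(0) = (2*pi) - (0) = 2*pi.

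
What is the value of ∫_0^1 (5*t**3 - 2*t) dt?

By the power rule, an antiderivative is F(t) = 5*t**4/4 - t**2.
Then F(1) - F(0) = (1/4) - (0) = 1/4.

1/4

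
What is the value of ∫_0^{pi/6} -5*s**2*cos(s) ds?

-5*sqrt(3)*pi/6 - 5*pi**2/72 + 5

Integrate by parts twice (u = s^2, dv = -5*cos(s) ds).
An antiderivative is F(s) = -5*s**2*sin(s) - 10*s*cos(s) + 10*sin(s).
Then F(pi/6) - F(0) = (-5*sqrt(3)*pi/6 - 5*pi**2/72 + 5) - (0) = -5*sqrt(3)*pi/6 - 5*pi**2/72 + 5.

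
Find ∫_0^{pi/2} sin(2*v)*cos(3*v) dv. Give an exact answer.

Use the identity sin(2*v)cos(3*v) = [sin(5*v) + sin(-v)]/2.
An antiderivative is F(v) = cos(v)/2 - cos(5*v)/10.
Then F(pi/2) - F(0) = (0) - (2/5) = -2/5.

-2/5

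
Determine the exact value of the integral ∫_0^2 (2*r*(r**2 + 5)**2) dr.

Let u = r**2 + 5, so du = 2*r dr. When r = 0, u = 5; when r = 2, u = 9.
The integral becomes ∫ u**2 du from 5 to 9, with antiderivative u**3/3.
Back in r: F(r) = (r**2 + 5)**3/3.
Then F(2) - F(0) = (243) - (125/3) = 604/3.

604/3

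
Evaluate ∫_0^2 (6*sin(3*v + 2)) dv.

Let u = 3*v + 2, so du = 3 dv. When v = 0, u = 2; when v = 2, u = 8.
The integral becomes 2·∫ sin(u) du from 2 to 8, with antiderivative -2*cos(u).
Back in v: F(v) = -2*cos(3*v + 2).
Then F(2) - F(0) = (-2*cos(8)) - (-2*cos(2)) = 2*cos(2) - 2*cos(8).

2*cos(2) - 2*cos(8)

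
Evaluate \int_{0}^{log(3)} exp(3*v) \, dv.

26/3

Let u = exp(v), so du = exp(v) dv. When v = 0, u = 1; when v = log(3), u = 3.
The integral becomes ∫ u**2 du from 1 to 3, with antiderivative u**3/3.
Back in v: F(v) = exp(3*v)/3.
Then F(log(3)) - F(0) = (9) - (1/3) = 26/3.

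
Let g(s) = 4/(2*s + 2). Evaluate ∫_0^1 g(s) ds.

Let u = 2*s + 2, so du = 2 ds. When s = 0, u = 2; when s = 1, u = 4.
The integral becomes 2·∫ 1/u du from 2 to 4, with antiderivative 2*log(u).
Back in s: F(s) = 2*log(2*s + 2).
Then F(1) - F(0) = (log(16)) - (log(4)) = log(4).

log(4)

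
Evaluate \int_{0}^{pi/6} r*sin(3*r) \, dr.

1/9

Integrate by parts once (u = r, dv = sin(3*r) dr).
An antiderivative is F(r) = -r*cos(3*r)/3 + sin(3*r)/9.
Then F(pi/6) - F(0) = (1/9) - (0) = 1/9.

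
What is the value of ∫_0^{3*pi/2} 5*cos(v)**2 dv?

15*pi/4

Use the identity cos^2(v) = (1 + cos(2*v))/2.
An antiderivative is F(v) = 5*v/2 + 5*sin(2*v)/4.
Then F(3*pi/2) - F(0) = (15*pi/4) - (0) = 15*pi/4.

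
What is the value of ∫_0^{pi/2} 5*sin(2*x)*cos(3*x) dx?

Use the identity sin(2*x)cos(3*x) = [sin(5*x) + sin(-x)]/2.
An antiderivative is F(x) = 5*cos(x)/2 - cos(5*x)/2.
Then F(pi/2) - F(0) = (0) - (2) = -2.

-2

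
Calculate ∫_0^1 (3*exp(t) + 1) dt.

-2 + 3*E

An antiderivative is F(t) = t + 3*exp(t).
Then F(1) - F(0) = (1 + 3*E) - (3) = -2 + 3*E.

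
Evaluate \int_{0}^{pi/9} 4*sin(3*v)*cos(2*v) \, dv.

Use the identity sin(3*v)cos(2*v) = [sin(5*v) + sin(v)]/2.
An antiderivative is F(v) = -2*cos(v) - 2*cos(5*v)/5.
Then F(pi/9) - F(0) = (-2*cos(pi/9) + 2*sin(pi/18)/5) - (-12/5) = -2*cos(pi/9) + 2*sin(pi/18)/5 + 12/5.

-2*cos(pi/9) + 2*sin(pi/18)/5 + 12/5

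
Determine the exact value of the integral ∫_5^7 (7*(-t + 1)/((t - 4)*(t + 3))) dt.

-4*log(5) - 3*log(3) + 8*log(2)

Factor the denominator: t**2 - t - 12 = (t + 3)(t - 4).
Partial fractions: 7*(-t + 1)/((t - 4)*(t + 3)) = -4/(t + 3) - 3/(t - 4).
An antiderivative is F(t) = -3*log(t - 4) - 4*log(t + 3).
Then F(7) - F(5) = (-4*log(5) - 3*log(3) - 4*log(2)) - (-12*log(2)) = -4*log(5) - 3*log(3) + 8*log(2).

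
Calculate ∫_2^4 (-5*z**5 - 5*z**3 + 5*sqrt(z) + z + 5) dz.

-10852/3 - 20*sqrt(2)/3

By the power rule, an antiderivative is F(z) = -5*z**6/6 - 5*z**4/4 + 10*z**(3/2)/3 + z**2/2 + 5*z.
Then F(4) - F(2) = (-11036/3) - (-184/3 + 20*sqrt(2)/3) = -10852/3 - 20*sqrt(2)/3.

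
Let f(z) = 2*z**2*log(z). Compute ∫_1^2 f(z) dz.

-14/9 + 16*log(2)/3

Integrate by parts once (u = ln z, dv = 2*z**2 dz).
An antiderivative is F(z) = 2*z**3*(3*log(z) - 1)/9.
Then F(2) - F(1) = (-16/9 + 16*log(2)/3) - (-2/9) = -14/9 + 16*log(2)/3.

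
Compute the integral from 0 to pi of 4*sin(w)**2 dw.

2*pi

Use the identity sin^2(w) = (1 - cos(2*w))/2.
An antiderivative is F(w) = 2*w - sin(2*w).
Then F(pi) - F(0) = (2*pi) - (0) = 2*pi.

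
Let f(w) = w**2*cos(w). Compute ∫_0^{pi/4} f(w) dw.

Integrate by parts twice (u = w^2, dv = cos(w) dw).
An antiderivative is F(w) = w**2*sin(w) + 2*w*cos(w) - 2*sin(w).
Then F(pi/4) - F(0) = (sqrt(2)*(-32 + pi**2 + 8*pi)/32) - (0) = sqrt(2)*(-32 + pi**2 + 8*pi)/32.

sqrt(2)*(-32 + pi**2 + 8*pi)/32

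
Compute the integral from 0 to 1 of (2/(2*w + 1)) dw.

Let u = 2*w + 1, so du = 2 dw. When w = 0, u = 1; when w = 1, u = 3.
The integral becomes ∫ 1/u du from 1 to 3, with antiderivative log(u).
Back in w: F(w) = log(2*w + 1).
Then F(1) - F(0) = (log(3)) - (0) = log(3).

log(3)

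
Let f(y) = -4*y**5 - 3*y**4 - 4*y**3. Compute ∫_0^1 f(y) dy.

-34/15

By the power rule, an antiderivative is F(y) = -2*y**6/3 - 3*y**5/5 - y**4.
Then F(1) - F(0) = (-34/15) - (0) = -34/15.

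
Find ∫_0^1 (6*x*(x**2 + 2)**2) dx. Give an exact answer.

19

Let u = x**2 + 2, so du = 2*x dx. When x = 0, u = 2; when x = 1, u = 3.
The integral becomes 3·∫ u**2 du from 2 to 3, with antiderivative u**3.
Back in x: F(x) = (x**2 + 2)**3.
Then F(1) - F(0) = (27) - (8) = 19.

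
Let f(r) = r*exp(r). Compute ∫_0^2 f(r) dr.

1 + exp(2)

Integrate by parts once (u = r, dv = exp(r) dr).
An antiderivative is F(r) = (r - 1)*exp(r).
Then F(2) - F(0) = (exp(2)) - (-1) = 1 + exp(2).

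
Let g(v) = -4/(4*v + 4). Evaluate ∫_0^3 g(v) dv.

-log(4)

An antiderivative is F(v) = -log(4*v + 4).
Then F(3) - F(0) = (-log(16)) - (-log(4)) = -log(4).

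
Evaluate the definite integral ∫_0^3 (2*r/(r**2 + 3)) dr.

log(4)

Let u = r**2 + 3, so du = 2*r dr. When r = 0, u = 3; when r = 3, u = 12.
The integral becomes ∫ 1/u du from 3 to 12, with antiderivative log(u).
Back in r: F(r) = log(r**2 + 3).
Then F(3) - F(0) = (log(12)) - (log(3)) = log(4).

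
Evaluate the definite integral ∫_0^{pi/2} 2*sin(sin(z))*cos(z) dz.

Let u = sin(z), so du = cos(z) dz. When z = 0, u = 0; when z = pi/2, u = 1.
The integral becomes 2·∫ sin(u) du from 0 to 1, with antiderivative -2*cos(u).
Back in z: F(z) = -2*cos(sin(z)).
Then F(pi/2) - F(0) = (-2*cos(1)) - (-2) = 2 - 2*cos(1).

2 - 2*cos(1)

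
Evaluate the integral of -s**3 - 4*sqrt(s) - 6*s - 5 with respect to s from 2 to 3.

By the power rule, an antiderivative is F(s) = -s**4/4 - 8*s**(3/2)/3 - 3*s**2 - 5*s.
Then F(3) - F(2) = (-249/4 - 8*sqrt(3)) - (-26 - 16*sqrt(2)/3) = -145/4 - 8*sqrt(3) + 16*sqrt(2)/3.

-145/4 - 8*sqrt(3) + 16*sqrt(2)/3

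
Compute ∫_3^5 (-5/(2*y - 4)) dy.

-5*log(3)/2

An antiderivative is F(y) = -5*log(2*y - 4)/2.
Then F(5) - F(3) = (-5*log(6)/2) - (-5*log(2)/2) = -5*log(3)/2.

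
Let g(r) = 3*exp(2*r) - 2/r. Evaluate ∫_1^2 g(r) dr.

An antiderivative is F(r) = 3*exp(2*r)/2 - 2*log(r).
Then F(2) - F(1) = (-log(4) + 3*exp(4)/2) - (3*exp(2)/2) = -3*exp(2)/2 - log(4) + 3*exp(4)/2.

-3*exp(2)/2 - log(4) + 3*exp(4)/2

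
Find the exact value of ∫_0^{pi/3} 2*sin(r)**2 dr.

Use the identity sin^2(r) = (1 - cos(2*r))/2.
An antiderivative is F(r) = r - sin(2*r)/2.
Then F(pi/3) - F(0) = (-sqrt(3)/4 + pi/3) - (0) = -sqrt(3)/4 + pi/3.

-sqrt(3)/4 + pi/3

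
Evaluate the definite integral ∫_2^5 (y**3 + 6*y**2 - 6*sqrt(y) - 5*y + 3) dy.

By the power rule, an antiderivative is F(y) = y**4/4 - 4*y**(3/2) + 2*y**3 - 5*y**2/2 + 3*y.
Then F(5) - F(2) = (1435/4 - 20*sqrt(5)) - (16 - 8*sqrt(2)) = -20*sqrt(5) + 8*sqrt(2) + 1371/4.

-20*sqrt(5) + 8*sqrt(2) + 1371/4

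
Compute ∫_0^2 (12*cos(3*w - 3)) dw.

Let u = 3*w - 3, so du = 3 dw. When w = 0, u = -3; when w = 2, u = 3.
The integral becomes 4·∫ cos(u) du from -3 to 3, with antiderivative 4*sin(u).
Back in w: F(w) = 4*sin(3*w - 3).
Then F(2) - F(0) = (4*sin(3)) - (-4*sin(3)) = 8*sin(3).

8*sin(3)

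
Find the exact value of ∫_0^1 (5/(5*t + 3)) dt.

log(8/3)

Let u = 5*t + 3, so du = 5 dt. When t = 0, u = 3; when t = 1, u = 8.
The integral becomes ∫ 1/u du from 3 to 8, with antiderivative log(u).
Back in t: F(t) = log(5*t + 3).
Then F(1) - F(0) = (log(8)) - (log(3)) = log(8/3).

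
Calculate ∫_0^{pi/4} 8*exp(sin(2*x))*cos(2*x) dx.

Let u = sin(2*x), so du = 2*cos(2*x) dx. When x = 0, u = 0; when x = pi/4, u = 1.
The integral becomes 4·∫ exp(u) du from 0 to 1, with antiderivative 4*exp(u).
Back in x: F(x) = 4*exp(sin(2*x)).
Then F(pi/4) - F(0) = (4*E) - (4) = -4 + 4*E.

-4 + 4*E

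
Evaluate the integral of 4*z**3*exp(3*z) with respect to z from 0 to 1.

Integrate by parts 3 times (u = z^3, dv = 4*exp(3*z) dz).
An antiderivative is F(z) = (36*z**3 - 36*z**2 + 24*z - 8)*exp(3*z)/27.
Then F(1) - F(0) = (16*exp(3)/27) - (-8/27) = 8/27 + 16*exp(3)/27.

8/27 + 16*exp(3)/27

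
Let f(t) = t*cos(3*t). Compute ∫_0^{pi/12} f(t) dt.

Integrate by parts once (u = t, dv = cos(3*t) dt).
An antiderivative is F(t) = t*sin(3*t)/3 + cos(3*t)/9.
Then F(pi/12) - F(0) = (sqrt(2)*(pi + 4)/72) - (1/9) = -1/9 + sqrt(2)*pi/72 + sqrt(2)/18.

-1/9 + sqrt(2)*pi/72 + sqrt(2)/18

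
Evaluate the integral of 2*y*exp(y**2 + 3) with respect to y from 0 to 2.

Let u = y**2 + 3, so du = 2*y dy. When y = 0, u = 3; when y = 2, u = 7.
The integral becomes ∫ exp(u) du from 3 to 7, with antiderivative exp(u).
Back in y: F(y) = exp(y**2 + 3).
Then F(2) - F(0) = (exp(7)) - (exp(3)) = -exp(3) + exp(7).

-exp(3) + exp(7)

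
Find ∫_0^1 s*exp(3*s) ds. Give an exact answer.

Integrate by parts once (u = s, dv = exp(3*s) ds).
An antiderivative is F(s) = (3*s - 1)*exp(3*s)/9.
Then F(1) - F(0) = (2*exp(3)/9) - (-1/9) = 1/9 + 2*exp(3)/9.

1/9 + 2*exp(3)/9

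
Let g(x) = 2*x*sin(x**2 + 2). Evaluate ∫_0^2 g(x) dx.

-cos(6) + cos(2)

Let u = x**2 + 2, so du = 2*x dx. When x = 0, u = 2; when x = 2, u = 6.
The integral becomes ∫ sin(u) du from 2 to 6, with antiderivative -cos(u).
Back in x: F(x) = -cos(x**2 + 2).
Then F(2) - F(0) = (-cos(6)) - (-cos(2)) = -cos(6) + cos(2).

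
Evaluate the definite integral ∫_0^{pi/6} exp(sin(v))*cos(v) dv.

Let u = sin(v), so du = cos(v) dv. When v = 0, u = 0; when v = pi/6, u = 1/2.
The integral becomes ∫ exp(u) du from 0 to 1/2, with antiderivative exp(u).
Back in v: F(v) = exp(sin(v)).
Then F(pi/6) - F(0) = (exp(1/2)) - (1) = -1 + exp(1/2).

-1 + exp(1/2)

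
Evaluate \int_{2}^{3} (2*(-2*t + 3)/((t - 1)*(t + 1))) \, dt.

Factor the denominator: t**2 - 1 = (t + 1)(t - 1).
Partial fractions: 2*(-2*t + 3)/((t - 1)*(t + 1)) = -5/(t + 1) + 1/(t - 1).
An antiderivative is F(t) = log(t - 1) - 5*log(t + 1).
Then F(3) - F(2) = (-9*log(2)) - (-5*log(3)) = -9*log(2) + 5*log(3).

-9*log(2) + 5*log(3)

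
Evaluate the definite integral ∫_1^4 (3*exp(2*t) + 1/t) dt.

-3*exp(2)/2 + log(4) + 3*exp(8)/2

An antiderivative is F(t) = 3*exp(2*t)/2 + log(t).
Then F(4) - F(1) = (log(4) + 3*exp(8)/2) - (3*exp(2)/2) = -3*exp(2)/2 + log(4) + 3*exp(8)/2.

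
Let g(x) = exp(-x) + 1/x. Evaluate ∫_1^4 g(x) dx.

(-1 + exp(3) + log(4**exp(4)))*exp(-4)

An antiderivative is F(x) = log(x) - exp(-x).
Then F(4) - F(1) = ((-1 + log(4**exp(4)))*exp(-4)) - (-exp(-1)) = (-1 + exp(3) + log(4**exp(4)))*exp(-4).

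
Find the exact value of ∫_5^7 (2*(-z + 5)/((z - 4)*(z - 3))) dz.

log(9/16)

Factor the denominator: z**2 - 7*z + 12 = (z - 3)(z - 4).
Partial fractions: 2*(-z + 5)/((z - 4)*(z - 3)) = -4/(z - 3) + 2/(z - 4).
An antiderivative is F(z) = 2*log(z - 4) - 4*log(z - 3).
Then F(7) - F(5) = (-8*log(2) + 2*log(3)) - (-log(16)) = log(9/16).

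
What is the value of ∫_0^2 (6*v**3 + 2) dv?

By the power rule, an antiderivative is F(v) = 3*v**4/2 + 2*v.
Then F(2) - F(0) = (28) - (0) = 28.

28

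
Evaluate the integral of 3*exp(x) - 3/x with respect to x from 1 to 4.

-3*exp(1) - 3*log(4) + 3*exp(4)

An antiderivative is F(x) = 3*exp(x) - 3*log(x).
Then F(4) - F(1) = (-3*log(4) + 3*exp(4)) - (3*exp(1)) = -3*exp(1) - 3*log(4) + 3*exp(4).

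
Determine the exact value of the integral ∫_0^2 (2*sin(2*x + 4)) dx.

cos(4) - cos(8)

Let u = 2*x + 4, so du = 2 dx. When x = 0, u = 4; when x = 2, u = 8.
The integral becomes ∫ sin(u) du from 4 to 8, with antiderivative -cos(u).
Back in x: F(x) = -cos(2*x + 4).
Then F(2) - F(0) = (-cos(8)) - (-cos(4)) = cos(4) - cos(8).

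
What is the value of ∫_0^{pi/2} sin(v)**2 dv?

pi/4

Use the identity sin^2(v) = (1 - cos(2*v))/2.
An antiderivative is F(v) = v/2 - sin(2*v)/4.
Then F(pi/2) - F(0) = (pi/4) - (0) = pi/4.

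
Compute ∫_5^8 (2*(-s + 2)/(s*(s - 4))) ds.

log(5/32)

Factor the denominator: s**2 - 4*s = s(s - 4).
Partial fractions: 2*(-s + 2)/(s*(s - 4)) = -1/s - 1/(s - 4).
An antiderivative is F(s) = -log(s) - log(s - 4).
Then F(8) - F(5) = (-log(32)) - (-log(5)) = log(5/32).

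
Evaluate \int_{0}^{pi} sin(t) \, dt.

2

An antiderivative is F(t) = -cos(t).
Then F(pi) - F(0) = (1) - (-1) = 2.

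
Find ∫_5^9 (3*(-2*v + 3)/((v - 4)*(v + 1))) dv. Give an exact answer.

-6*log(5) + 3*log(3)

Factor the denominator: v**2 - 3*v - 4 = (v + 1)(v - 4).
Partial fractions: 3*(-2*v + 3)/((v - 4)*(v + 1)) = -3/(v + 1) - 3/(v - 4).
An antiderivative is F(v) = -3*log(v - 4) - 3*log(v + 1).
Then F(9) - F(5) = (-6*log(5) - 3*log(2)) - (-3*log(3) - 3*log(2)) = -6*log(5) + 3*log(3).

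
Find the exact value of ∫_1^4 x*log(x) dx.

Integrate by parts once (u = ln x, dv = x dx).
An antiderivative is F(x) = x**2*(2*log(x) - 1)/4.
Then F(4) - F(1) = (-4 + 16*log(2)) - (-1/4) = -15/4 + 16*log(2).

-15/4 + 16*log(2)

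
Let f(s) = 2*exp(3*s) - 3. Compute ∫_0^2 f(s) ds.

-20/3 + 2*exp(6)/3

An antiderivative is F(s) = 2*exp(3*s)/3 - 3*s.
Then F(2) - F(0) = (-6 + 2*exp(6)/3) - (2/3) = -20/3 + 2*exp(6)/3.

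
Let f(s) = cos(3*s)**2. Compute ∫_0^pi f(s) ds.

pi/2

Use the identity cos^2(3*s) = (1 + cos(6*s))/2.
An antiderivative is F(s) = s/2 + sin(6*s)/12.
Then F(pi) - F(0) = (pi/2) - (0) = pi/2.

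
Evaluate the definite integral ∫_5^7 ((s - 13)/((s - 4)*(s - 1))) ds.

Factor the denominator: s**2 - 5*s + 4 = (s - 1)(s - 4).
Partial fractions: (s - 13)/((s - 4)*(s - 1)) = 4/(s - 1) - 3/(s - 4).
An antiderivative is F(s) = -3*log(s - 4) + 4*log(s - 1).
Then F(7) - F(5) = (log(48)) - (8*log(2)) = log(3/16).

log(3/16)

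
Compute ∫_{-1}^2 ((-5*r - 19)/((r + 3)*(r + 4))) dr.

-4*log(5) + 3*log(2)

Factor the denominator: r**2 + 7*r + 12 = (r + 4)(r + 3).
Partial fractions: (-5*r - 19)/((r + 3)*(r + 4)) = -1/(r + 4) - 4/(r + 3).
An antiderivative is F(r) = -4*log(r + 3) - log(r + 4).
Then F(2) - F(-1) = (-4*log(5) - log(3) - log(2)) - (-log(48)) = -4*log(5) + 3*log(2).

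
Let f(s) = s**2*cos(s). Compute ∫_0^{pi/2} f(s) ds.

Integrate by parts twice (u = s^2, dv = cos(s) ds).
An antiderivative is F(s) = s**2*sin(s) + 2*s*cos(s) - 2*sin(s).
Then F(pi/2) - F(0) = (-2 + pi**2/4) - (0) = -2 + pi**2/4.

-2 + pi**2/4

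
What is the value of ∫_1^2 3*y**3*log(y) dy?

Integrate by parts once (u = ln y, dv = 3*y**3 dy).
An antiderivative is F(y) = 3*y**4*(4*log(y) - 1)/16.
Then F(2) - F(1) = (-3 + 12*log(2)) - (-3/16) = -45/16 + 12*log(2).

-45/16 + 12*log(2)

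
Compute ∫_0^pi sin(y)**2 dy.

Use the identity sin^2(y) = (1 - cos(2*y))/2.
An antiderivative is F(y) = y/2 - sin(2*y)/4.
Then F(pi) - F(0) = (pi/2) - (0) = pi/2.

pi/2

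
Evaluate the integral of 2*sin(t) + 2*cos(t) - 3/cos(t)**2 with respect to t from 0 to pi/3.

An antiderivative is F(t) = 2*sin(t) - 2*cos(t) - 3*tan(t).
Then F(pi/3) - F(0) = (-2*sqrt(3) - 1) - (-2) = 1 - 2*sqrt(3).

1 - 2*sqrt(3)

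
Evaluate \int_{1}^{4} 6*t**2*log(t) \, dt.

Integrate by parts once (u = ln t, dv = 6*t**2 dt).
An antiderivative is F(t) = 2*t**3*(3*log(t) - 1)/3.
Then F(4) - F(1) = (-128/3 + 256*log(2)) - (-2/3) = -42 + 256*log(2).

-42 + 256*log(2)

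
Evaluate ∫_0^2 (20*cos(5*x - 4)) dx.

4*sin(4) + 4*sin(6)

Let u = 5*x - 4, so du = 5 dx. When x = 0, u = -4; when x = 2, u = 6.
The integral becomes 4·∫ cos(u) du from -4 to 6, with antiderivative 4*sin(u).
Back in x: F(x) = 4*sin(5*x - 4).
Then F(2) - F(0) = (4*sin(6)) - (-4*sin(4)) = 4*sin(4) + 4*sin(6).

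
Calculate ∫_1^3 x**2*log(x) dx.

Integrate by parts once (u = ln x, dv = x**2 dx).
An antiderivative is F(x) = x**3*(3*log(x) - 1)/9.
Then F(3) - F(1) = (-3 + 9*log(3)) - (-1/9) = -26/9 + 9*log(3).

-26/9 + 9*log(3)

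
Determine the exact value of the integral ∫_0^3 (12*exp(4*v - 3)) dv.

Let u = 4*v - 3, so du = 4 dv. When v = 0, u = -3; when v = 3, u = 9.
The integral becomes 3·∫ exp(u) du from -3 to 9, with antiderivative 3*exp(u).
Back in v: F(v) = 3*exp(4*v - 3).
Then F(3) - F(0) = (3*exp(9)) - (3*exp(-3)) = -(3 - 3*exp(12))*exp(-3).

-(3 - 3*exp(12))*exp(-3)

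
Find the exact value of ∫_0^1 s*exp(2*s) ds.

1/4 + exp(2)/4

Integrate by parts once (u = s, dv = exp(2*s) ds).
An antiderivative is F(s) = (2*s - 1)*exp(2*s)/4.
Then F(1) - F(0) = (exp(2)/4) - (-1/4) = 1/4 + exp(2)/4.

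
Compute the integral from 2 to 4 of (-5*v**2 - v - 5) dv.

By the power rule, an antiderivative is F(v) = -5*v**3/3 - v**2/2 - 5*v.
Then F(4) - F(2) = (-404/3) - (-76/3) = -328/3.

-328/3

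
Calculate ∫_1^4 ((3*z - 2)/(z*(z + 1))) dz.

Factor the denominator: z**2 + z = (z + 1)z.
Partial fractions: (3*z - 2)/(z*(z + 1)) = 5/(z + 1) - 2/z.
An antiderivative is F(z) = -2*log(z) + 5*log(z + 1).
Then F(4) - F(1) = (-4*log(2) + 5*log(5)) - (log(32)) = -9*log(2) + 5*log(5).

-9*log(2) + 5*log(5)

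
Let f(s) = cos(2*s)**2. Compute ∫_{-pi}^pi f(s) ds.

Use the identity cos^2(2*s) = (1 + cos(4*s))/2.
An antiderivative is F(s) = s/2 + sin(4*s)/8.
Then F(pi) - F(-pi) = (pi/2) - (-pi/2) = pi.

pi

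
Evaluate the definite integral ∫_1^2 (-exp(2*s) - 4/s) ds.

-exp(4)/2 - log(16) + exp(2)/2

An antiderivative is F(s) = -exp(2*s)/2 - 4*log(s).
Then F(2) - F(1) = (-exp(4)/2 - log(16)) - (-exp(2)/2) = -exp(4)/2 - log(16) + exp(2)/2.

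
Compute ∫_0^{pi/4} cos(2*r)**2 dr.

pi/8

Use the identity cos^2(2*r) = (1 + cos(4*r))/2.
An antiderivative is F(r) = r/2 + sin(4*r)/8.
Then F(pi/4) - F(0) = (pi/8) - (0) = pi/8.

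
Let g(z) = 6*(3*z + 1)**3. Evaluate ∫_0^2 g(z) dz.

1200

Let u = 3*z + 1, so du = 3 dz. When z = 0, u = 1; when z = 2, u = 7.
The integral becomes 2·∫ u**3 du from 1 to 7, with antiderivative u**4/2.
Back in z: F(z) = (3*z + 1)**4/2.
Then F(2) - F(0) = (2401/2) - (1/2) = 1200.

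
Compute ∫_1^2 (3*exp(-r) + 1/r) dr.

-3*exp(-2) + log(2) + 3*exp(-1)

An antiderivative is F(r) = log(r) - 3*exp(-r).
Then F(2) - F(1) = (-3*exp(-2) + log(2)) - (-3*exp(-1)) = -3*exp(-2) + log(2) + 3*exp(-1).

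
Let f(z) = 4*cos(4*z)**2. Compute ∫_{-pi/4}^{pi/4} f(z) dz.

pi

Use the identity cos^2(4*z) = (1 + cos(8*z))/2.
An antiderivative is F(z) = 2*z + sin(8*z)/4.
Then F(pi/4) - F(-pi/4) = (pi/2) - (-pi/2) = pi.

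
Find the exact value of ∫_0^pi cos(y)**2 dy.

Use the identity cos^2(y) = (1 + cos(2*y))/2.
An antiderivative is F(y) = y/2 + sin(2*y)/4.
Then F(pi) - F(0) = (pi/2) - (0) = pi/2.

pi/2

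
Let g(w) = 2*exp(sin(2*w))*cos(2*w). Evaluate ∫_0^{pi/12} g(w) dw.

-1 + exp(1/2)

Let u = sin(2*w), so du = 2*cos(2*w) dw. When w = 0, u = 0; when w = pi/12, u = 1/2.
The integral becomes ∫ exp(u) du from 0 to 1/2, with antiderivative exp(u).
Back in w: F(w) = exp(sin(2*w)).
Then F(pi/12) - F(0) = (exp(1/2)) - (1) = -1 + exp(1/2).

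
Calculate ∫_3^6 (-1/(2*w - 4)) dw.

-log(2)

An antiderivative is F(w) = -log(2*w - 4)/2.
Then F(6) - F(3) = (-3*log(2)/2) - (-log(2)/2) = -log(2).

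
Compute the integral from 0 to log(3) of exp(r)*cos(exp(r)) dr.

-sin(1) + sin(3)

Let u = exp(r), so du = exp(r) dr. When r = 0, u = 1; when r = log(3), u = 3.
The integral becomes ∫ cos(u) du from 1 to 3, with antiderivative sin(u).
Back in r: F(r) = sin(exp(r)).
Then F(log(3)) - F(0) = (sin(3)) - (sin(1)) = -sin(1) + sin(3).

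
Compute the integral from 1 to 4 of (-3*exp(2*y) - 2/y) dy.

-3*exp(8)/2 - log(16) + 3*exp(2)/2

An antiderivative is F(y) = -3*exp(2*y)/2 - 2*log(y).
Then F(4) - F(1) = (-3*exp(8)/2 - log(16)) - (-3*exp(2)/2) = -3*exp(8)/2 - log(16) + 3*exp(2)/2.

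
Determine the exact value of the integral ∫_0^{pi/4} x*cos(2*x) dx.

-1/4 + pi/8

Integrate by parts once (u = x, dv = cos(2*x) dx).
An antiderivative is F(x) = x*sin(2*x)/2 + cos(2*x)/4.
Then F(pi/4) - F(0) = (pi/8) - (1/4) = -1/4 + pi/8.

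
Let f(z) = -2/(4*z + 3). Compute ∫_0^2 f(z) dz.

-log(11)/2 + log(3)/2

An antiderivative is F(z) = -log(4*z + 3)/2.
Then F(2) - F(0) = (-log(11)/2) - (-log(3)/2) = -log(11)/2 + log(3)/2.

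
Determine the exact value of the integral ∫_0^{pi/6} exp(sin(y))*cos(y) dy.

Let u = sin(y), so du = cos(y) dy. When y = 0, u = 0; when y = pi/6, u = 1/2.
The integral becomes ∫ exp(u) du from 0 to 1/2, with antiderivative exp(u).
Back in y: F(y) = exp(sin(y)).
Then F(pi/6) - F(0) = (exp(1/2)) - (1) = -1 + exp(1/2).

-1 + exp(1/2)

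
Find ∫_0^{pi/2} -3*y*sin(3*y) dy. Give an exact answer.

1/3

Integrate by parts once (u = y, dv = -3*sin(3*y) dy).
An antiderivative is F(y) = y*cos(3*y) - sin(3*y)/3.
Then F(pi/2) - F(0) = (1/3) - (0) = 1/3.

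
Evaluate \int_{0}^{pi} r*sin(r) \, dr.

pi

Integrate by parts once (u = r, dv = sin(r) dr).
An antiderivative is F(r) = -r*cos(r) + sin(r).
Then F(pi) - F(0) = (pi) - (0) = pi.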